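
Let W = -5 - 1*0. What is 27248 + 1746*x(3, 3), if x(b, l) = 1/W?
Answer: 134494/5 ≈ 26899.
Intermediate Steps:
W = -5 (W = -5 + 0 = -5)
x(b, l) = -⅕ (x(b, l) = 1/(-5) = -⅕)
27248 + 1746*x(3, 3) = 27248 + 1746*(-⅕) = 27248 - 1746/5 = 134494/5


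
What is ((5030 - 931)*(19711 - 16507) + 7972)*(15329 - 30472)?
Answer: -198996707024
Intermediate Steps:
((5030 - 931)*(19711 - 16507) + 7972)*(15329 - 30472) = (4099*3204 + 7972)*(-15143) = (13133196 + 7972)*(-15143) = 13141168*(-15143) = -198996707024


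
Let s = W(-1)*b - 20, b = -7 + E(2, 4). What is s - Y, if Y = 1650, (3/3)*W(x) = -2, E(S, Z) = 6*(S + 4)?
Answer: -1728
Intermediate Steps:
E(S, Z) = 24 + 6*S (E(S, Z) = 6*(4 + S) = 24 + 6*S)
W(x) = -2
b = 29 (b = -7 + (24 + 6*2) = -7 + (24 + 12) = -7 + 36 = 29)
s = -78 (s = -2*29 - 20 = -58 - 20 = -78)
s - Y = -78 - 1*1650 = -78 - 1650 = -1728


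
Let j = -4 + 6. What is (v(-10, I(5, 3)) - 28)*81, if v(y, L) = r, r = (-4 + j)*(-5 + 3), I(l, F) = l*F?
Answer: -1944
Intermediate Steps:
j = 2
I(l, F) = F*l
r = 4 (r = (-4 + 2)*(-5 + 3) = -2*(-2) = 4)
v(y, L) = 4
(v(-10, I(5, 3)) - 28)*81 = (4 - 28)*81 = -24*81 = -1944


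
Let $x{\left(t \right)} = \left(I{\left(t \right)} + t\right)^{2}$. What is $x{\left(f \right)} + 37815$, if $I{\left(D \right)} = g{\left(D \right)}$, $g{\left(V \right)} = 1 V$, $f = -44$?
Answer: $45559$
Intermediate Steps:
$g{\left(V \right)} = V$
$I{\left(D \right)} = D$
$x{\left(t \right)} = 4 t^{2}$ ($x{\left(t \right)} = \left(t + t\right)^{2} = \left(2 t\right)^{2} = 4 t^{2}$)
$x{\left(f \right)} + 37815 = 4 \left(-44\right)^{2} + 37815 = 4 \cdot 1936 + 37815 = 7744 + 37815 = 45559$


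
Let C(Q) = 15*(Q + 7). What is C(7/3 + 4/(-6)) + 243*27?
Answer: 6691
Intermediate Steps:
C(Q) = 105 + 15*Q (C(Q) = 15*(7 + Q) = 105 + 15*Q)
C(7/3 + 4/(-6)) + 243*27 = (105 + 15*(7/3 + 4/(-6))) + 243*27 = (105 + 15*(7*(1/3) + 4*(-1/6))) + 6561 = (105 + 15*(7/3 - 2/3)) + 6561 = (105 + 15*(5/3)) + 6561 = (105 + 25) + 6561 = 130 + 6561 = 6691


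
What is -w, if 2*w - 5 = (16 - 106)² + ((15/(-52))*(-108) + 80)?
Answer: -53405/13 ≈ -4108.1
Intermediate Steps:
w = 53405/13 (w = 5/2 + ((16 - 106)² + ((15/(-52))*(-108) + 80))/2 = 5/2 + ((-90)² + ((15*(-1/52))*(-108) + 80))/2 = 5/2 + (8100 + (-15/52*(-108) + 80))/2 = 5/2 + (8100 + (405/13 + 80))/2 = 5/2 + (8100 + 1445/13)/2 = 5/2 + (½)*(106745/13) = 5/2 + 106745/26 = 53405/13 ≈ 4108.1)
-w = -1*53405/13 = -53405/13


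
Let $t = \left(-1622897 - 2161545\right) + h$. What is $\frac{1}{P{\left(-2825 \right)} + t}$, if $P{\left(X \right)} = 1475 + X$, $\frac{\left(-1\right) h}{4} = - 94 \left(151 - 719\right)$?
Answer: $- \frac{1}{3999360} \approx -2.5004 \cdot 10^{-7}$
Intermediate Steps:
$h = -213568$ ($h = - 4 \left(- 94 \left(151 - 719\right)\right) = - 4 \left(\left(-94\right) \left(-568\right)\right) = \left(-4\right) 53392 = -213568$)
$t = -3998010$ ($t = \left(-1622897 - 2161545\right) - 213568 = -3784442 - 213568 = -3998010$)
$\frac{1}{P{\left(-2825 \right)} + t} = \frac{1}{\left(1475 - 2825\right) - 3998010} = \frac{1}{-1350 - 3998010} = \frac{1}{-3999360} = - \frac{1}{3999360}$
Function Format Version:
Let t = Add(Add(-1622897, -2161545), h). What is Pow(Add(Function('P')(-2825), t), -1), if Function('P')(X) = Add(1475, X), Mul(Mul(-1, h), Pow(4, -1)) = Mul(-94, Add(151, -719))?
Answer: Rational(-1, 3999360) ≈ -2.5004e-7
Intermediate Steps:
h = -213568 (h = Mul(-4, Mul(-94, Add(151, -719))) = Mul(-4, Mul(-94, -568)) = Mul(-4, 53392) = -213568)
t = -3998010 (t = Add(Add(-1622897, -2161545), -213568) = Add(-3784442, -213568) = -3998010)
Pow(Add(Function('P')(-2825), t), -1) = Pow(Add(Add(1475, -2825), -3998010), -1) = Pow(Add(-1350, -3998010), -1) = Pow(-3999360, -1) = Rational(-1, 3999360)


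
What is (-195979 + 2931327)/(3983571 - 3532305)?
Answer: 1367674/225633 ≈ 6.0615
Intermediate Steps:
(-195979 + 2931327)/(3983571 - 3532305) = 2735348/451266 = 2735348*(1/451266) = 1367674/225633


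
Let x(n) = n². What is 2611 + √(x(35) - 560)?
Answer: 2611 + √665 ≈ 2636.8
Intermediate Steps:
2611 + √(x(35) - 560) = 2611 + √(35² - 560) = 2611 + √(1225 - 560) = 2611 + √665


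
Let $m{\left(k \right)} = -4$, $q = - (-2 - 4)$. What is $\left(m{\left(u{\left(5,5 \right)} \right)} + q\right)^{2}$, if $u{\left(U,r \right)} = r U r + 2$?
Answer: $4$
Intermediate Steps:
$q = 6$ ($q = \left(-1\right) \left(-6\right) = 6$)
$u{\left(U,r \right)} = 2 + U r^{2}$ ($u{\left(U,r \right)} = U r r + 2 = U r^{2} + 2 = 2 + U r^{2}$)
$\left(m{\left(u{\left(5,5 \right)} \right)} + q\right)^{2} = \left(-4 + 6\right)^{2} = 2^{2} = 4$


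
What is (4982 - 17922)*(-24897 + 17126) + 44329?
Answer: 100601069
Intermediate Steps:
(4982 - 17922)*(-24897 + 17126) + 44329 = -12940*(-7771) + 44329 = 100556740 + 44329 = 100601069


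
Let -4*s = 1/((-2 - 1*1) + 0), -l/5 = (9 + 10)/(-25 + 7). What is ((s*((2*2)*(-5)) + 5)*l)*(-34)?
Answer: -16150/27 ≈ -598.15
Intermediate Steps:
l = 95/18 (l = -5*(9 + 10)/(-25 + 7) = -95/(-18) = -95*(-1)/18 = -5*(-19/18) = 95/18 ≈ 5.2778)
s = 1/12 (s = -1/(4*((-2 - 1*1) + 0)) = -1/(4*((-2 - 1) + 0)) = -1/(4*(-3 + 0)) = -¼/(-3) = -¼*(-⅓) = 1/12 ≈ 0.083333)
((s*((2*2)*(-5)) + 5)*l)*(-34) = ((((2*2)*(-5))/12 + 5)*(95/18))*(-34) = (((4*(-5))/12 + 5)*(95/18))*(-34) = (((1/12)*(-20) + 5)*(95/18))*(-34) = ((-5/3 + 5)*(95/18))*(-34) = ((10/3)*(95/18))*(-34) = (475/27)*(-34) = -16150/27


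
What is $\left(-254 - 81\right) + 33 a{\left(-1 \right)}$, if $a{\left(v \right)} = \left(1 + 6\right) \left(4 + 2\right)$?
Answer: $1051$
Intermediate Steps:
$a{\left(v \right)} = 42$ ($a{\left(v \right)} = 7 \cdot 6 = 42$)
$\left(-254 - 81\right) + 33 a{\left(-1 \right)} = \left(-254 - 81\right) + 33 \cdot 42 = -335 + 1386 = 1051$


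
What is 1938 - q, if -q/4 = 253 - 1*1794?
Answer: -4226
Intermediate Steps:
q = 6164 (q = -4*(253 - 1*1794) = -4*(253 - 1794) = -4*(-1541) = 6164)
1938 - q = 1938 - 1*6164 = 1938 - 6164 = -4226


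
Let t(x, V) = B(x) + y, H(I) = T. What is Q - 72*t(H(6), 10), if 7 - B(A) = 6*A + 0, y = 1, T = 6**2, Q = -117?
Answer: 14859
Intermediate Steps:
T = 36
B(A) = 7 - 6*A (B(A) = 7 - (6*A + 0) = 7 - 6*A)
H(I) = 36
t(x, V) = 8 - 6*x (t(x, V) = (7 - 6*x) + 1 = 8 - 6*x)
Q - 72*t(H(6), 10) = -117 - 72*(8 - 6*36) = -117 - 72*(8 - 216) = -117 - 72*(-208) = -117 + 14976 = 14859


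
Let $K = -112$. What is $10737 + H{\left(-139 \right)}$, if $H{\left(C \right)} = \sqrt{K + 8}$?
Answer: $10737 + 2 i \sqrt{26} \approx 10737.0 + 10.198 i$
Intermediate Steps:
$H{\left(C \right)} = 2 i \sqrt{26}$ ($H{\left(C \right)} = \sqrt{-112 + 8} = \sqrt{-104} = 2 i \sqrt{26}$)
$10737 + H{\left(-139 \right)} = 10737 + 2 i \sqrt{26}$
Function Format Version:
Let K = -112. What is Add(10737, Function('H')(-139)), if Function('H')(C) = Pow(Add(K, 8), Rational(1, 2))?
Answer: Add(10737, Mul(2, I, Pow(26, Rational(1, 2)))) ≈ Add(10737., Mul(10.198, I))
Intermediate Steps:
Function('H')(C) = Mul(2, I, Pow(26, Rational(1, 2))) (Function('H')(C) = Pow(Add(-112, 8), Rational(1, 2)) = Pow(-104, Rational(1, 2)) = Mul(2, I, Pow(26, Rational(1, 2))))
Add(10737, Function('H')(-139)) = Add(10737, Mul(2, I, Pow(26, Rational(1, 2))))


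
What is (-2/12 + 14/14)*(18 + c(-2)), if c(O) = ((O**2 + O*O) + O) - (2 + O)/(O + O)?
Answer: 20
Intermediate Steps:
c(O) = O + 2*O**2 - (2 + O)/(2*O) (c(O) = ((O**2 + O**2) + O) - (2 + O)/(2*O) = (2*O**2 + O) - (2 + O)*1/(2*O) = (O + 2*O**2) - (2 + O)/(2*O) = O + 2*O**2 - (2 + O)/(2*O))
(-2/12 + 14/14)*(18 + c(-2)) = (-2/12 + 14/14)*(18 + (-1/2 - 2 - 1/(-2) + 2*(-2)**2)) = (-2*1/12 + 14*(1/14))*(18 + (-1/2 - 2 - 1*(-1/2) + 2*4)) = (-1/6 + 1)*(18 + (-1/2 - 2 + 1/2 + 8)) = 5*(18 + 6)/6 = (5/6)*24 = 20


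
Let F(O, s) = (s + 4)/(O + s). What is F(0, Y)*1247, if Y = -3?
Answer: -1247/3 ≈ -415.67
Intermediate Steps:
F(O, s) = (4 + s)/(O + s)
F(0, Y)*1247 = ((4 - 3)/(0 - 3))*1247 = (1/(-3))*1247 = -1/3*1*1247 = -1/3*1247 = -1247/3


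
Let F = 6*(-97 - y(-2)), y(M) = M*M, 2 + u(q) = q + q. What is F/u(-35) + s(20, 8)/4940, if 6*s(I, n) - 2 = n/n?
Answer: 249473/29640 ≈ 8.4168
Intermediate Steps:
u(q) = -2 + 2*q (u(q) = -2 + (q + q) = -2 + 2*q)
y(M) = M**2
s(I, n) = 1/2 (s(I, n) = 1/3 + (n/n)/6 = 1/3 + (1/6)*1 = 1/3 + 1/6 = 1/2)
F = -606 (F = 6*(-97 - 1*(-2)**2) = 6*(-97 - 1*4) = 6*(-97 - 4) = 6*(-101) = -606)
F/u(-35) + s(20, 8)/4940 = -606/(-2 + 2*(-35)) + (1/2)/4940 = -606/(-2 - 70) + (1/2)*(1/4940) = -606/(-72) + 1/9880 = -606*(-1/72) + 1/9880 = 101/12 + 1/9880 = 249473/29640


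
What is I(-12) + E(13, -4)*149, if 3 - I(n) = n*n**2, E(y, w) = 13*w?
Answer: -6017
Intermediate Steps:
I(n) = 3 - n**3 (I(n) = 3 - n*n**2 = 3 - n**3)
I(-12) + E(13, -4)*149 = (3 - 1*(-12)**3) + (13*(-4))*149 = (3 - 1*(-1728)) - 52*149 = (3 + 1728) - 7748 = 1731 - 7748 = -6017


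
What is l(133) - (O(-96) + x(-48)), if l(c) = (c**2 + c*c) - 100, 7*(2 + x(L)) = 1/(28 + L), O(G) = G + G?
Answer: 4966081/140 ≈ 35472.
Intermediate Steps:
O(G) = 2*G
x(L) = -2 + 1/(7*(28 + L))
l(c) = -100 + 2*c**2 (l(c) = (c**2 + c**2) - 100 = 2*c**2 - 100 = -100 + 2*c**2)
l(133) - (O(-96) + x(-48)) = (-100 + 2*133**2) - (2*(-96) + (-391 - 14*(-48))/(7*(28 - 48))) = (-100 + 2*17689) - (-192 + (1/7)*(-391 + 672)/(-20)) = (-100 + 35378) - (-192 + (1/7)*(-1/20)*281) = 35278 - (-192 - 281/140) = 35278 - 1*(-27161/140) = 35278 + 27161/140 = 4966081/140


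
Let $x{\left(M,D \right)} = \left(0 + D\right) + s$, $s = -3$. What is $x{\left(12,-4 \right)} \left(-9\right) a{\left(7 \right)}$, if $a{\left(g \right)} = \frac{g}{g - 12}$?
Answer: $- \frac{441}{5} \approx -88.2$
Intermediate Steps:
$x{\left(M,D \right)} = -3 + D$ ($x{\left(M,D \right)} = \left(0 + D\right) - 3 = D - 3 = -3 + D$)
$a{\left(g \right)} = \frac{g}{-12 + g}$
$x{\left(12,-4 \right)} \left(-9\right) a{\left(7 \right)} = \left(-3 - 4\right) \left(-9\right) \frac{7}{-12 + 7} = \left(-7\right) \left(-9\right) \frac{7}{-5} = 63 \cdot 7 \left(- \frac{1}{5}\right) = 63 \left(- \frac{7}{5}\right) = - \frac{441}{5}$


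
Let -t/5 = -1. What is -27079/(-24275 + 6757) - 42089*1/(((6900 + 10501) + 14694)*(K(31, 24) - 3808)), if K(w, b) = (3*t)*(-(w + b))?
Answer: 4027279954767/2604858892930 ≈ 1.5461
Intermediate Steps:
t = 5 (t = -5*(-1) = 5)
K(w, b) = -15*b - 15*w (K(w, b) = (3*5)*(-(w + b)) = 15*(-(b + w)) = 15*(-b - w) = -15*b - 15*w)
-27079/(-24275 + 6757) - 42089*1/(((6900 + 10501) + 14694)*(K(31, 24) - 3808)) = -27079/(-24275 + 6757) - 42089*1/(((6900 + 10501) + 14694)*((-15*24 - 15*31) - 3808)) = -27079/(-17518) - 42089*1/((17401 + 14694)*((-360 - 465) - 3808)) = -27079*(-1/17518) - 42089*1/(32095*(-825 - 3808)) = 27079/17518 - 42089/(32095*(-4633)) = 27079/17518 - 42089/(-148696135) = 27079/17518 - 42089*(-1/148696135) = 27079/17518 + 42089/148696135 = 4027279954767/2604858892930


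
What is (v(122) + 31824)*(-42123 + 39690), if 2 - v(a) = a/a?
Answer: -77430225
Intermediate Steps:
v(a) = 1 (v(a) = 2 - a/a = 2 - 1*1 = 2 - 1 = 1)
(v(122) + 31824)*(-42123 + 39690) = (1 + 31824)*(-42123 + 39690) = 31825*(-2433) = -77430225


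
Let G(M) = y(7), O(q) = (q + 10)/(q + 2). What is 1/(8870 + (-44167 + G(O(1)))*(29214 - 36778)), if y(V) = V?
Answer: 1/334035110 ≈ 2.9937e-9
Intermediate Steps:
O(q) = (10 + q)/(2 + q)
G(M) = 7
1/(8870 + (-44167 + G(O(1)))*(29214 - 36778)) = 1/(8870 + (-44167 + 7)*(29214 - 36778)) = 1/(8870 - 44160*(-7564)) = 1/(8870 + 334026240) = 1/334035110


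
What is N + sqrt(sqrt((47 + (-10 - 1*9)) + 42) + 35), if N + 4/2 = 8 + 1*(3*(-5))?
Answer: -9 + sqrt(35 + sqrt(70)) ≈ -2.4147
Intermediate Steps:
N = -9 (N = -2 + (8 + 1*(3*(-5))) = -2 + (8 + 1*(-15)) = -2 + (8 - 15) = -2 - 7 = -9)
N + sqrt(sqrt((47 + (-10 - 1*9)) + 42) + 35) = -9 + sqrt(sqrt((47 + (-10 - 1*9)) + 42) + 35) = -9 + sqrt(sqrt((47 + (-10 - 9)) + 42) + 35) = -9 + sqrt(sqrt((47 - 19) + 42) + 35) = -9 + sqrt(sqrt(28 + 42) + 35) = -9 + sqrt(sqrt(70) + 35) = -9 + sqrt(35 + sqrt(70))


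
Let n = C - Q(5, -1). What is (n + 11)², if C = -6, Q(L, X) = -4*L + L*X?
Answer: 900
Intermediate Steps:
n = 19 (n = -6 - 5*(-4 - 1) = -6 - 5*(-5) = -6 - 1*(-25) = -6 + 25 = 19)
(n + 11)² = (19 + 11)² = 30² = 900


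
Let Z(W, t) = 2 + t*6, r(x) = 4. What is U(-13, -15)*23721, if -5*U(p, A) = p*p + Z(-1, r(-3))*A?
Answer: 5242341/5 ≈ 1.0485e+6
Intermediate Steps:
Z(W, t) = 2 + 6*t
U(p, A) = -26*A/5 - p²/5 (U(p, A) = -(p*p + (2 + 6*4)*A)/5 = -(p² + (2 + 24)*A)/5 = -(p² + 26*A)/5 = -26*A/5 - p²/5)
U(-13, -15)*23721 = (-26/5*(-15) - ⅕*(-13)²)*23721 = (78 - ⅕*169)*23721 = (78 - 169/5)*23721 = (221/5)*23721 = 5242341/5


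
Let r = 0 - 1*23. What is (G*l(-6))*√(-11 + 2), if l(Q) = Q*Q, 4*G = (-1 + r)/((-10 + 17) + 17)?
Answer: -27*I ≈ -27.0*I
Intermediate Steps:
r = -23 (r = 0 - 23 = -23)
G = -¼ (G = ((-1 - 23)/((-10 + 17) + 17))/4 = (-24/(7 + 17))/4 = (-24/24)/4 = (-24*1/24)/4 = (¼)*(-1) = -¼ ≈ -0.25000)
l(Q) = Q²
(G*l(-6))*√(-11 + 2) = (-¼*(-6)²)*√(-11 + 2) = (-¼*36)*√(-9) = -27*I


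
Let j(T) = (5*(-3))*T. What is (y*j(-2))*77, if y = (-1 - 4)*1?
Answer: -11550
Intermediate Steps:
j(T) = -15*T
y = -5 (y = -5*1 = -5)
(y*j(-2))*77 = -(-75)*(-2)*77 = -5*30*77 = -150*77 = -11550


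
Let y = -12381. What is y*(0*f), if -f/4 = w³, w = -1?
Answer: 0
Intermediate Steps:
f = 4 (f = -4*(-1)³ = -4*(-1) = 4)
y*(0*f) = -0*4 = -12381*0 = 0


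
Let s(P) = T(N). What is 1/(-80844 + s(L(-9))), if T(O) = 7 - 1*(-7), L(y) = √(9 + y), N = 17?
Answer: -1/80830 ≈ -1.2372e-5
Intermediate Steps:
T(O) = 14 (T(O) = 7 + 7 = 14)
s(P) = 14
1/(-80844 + s(L(-9))) = 1/(-80844 + 14) = 1/(-80830) = -1/80830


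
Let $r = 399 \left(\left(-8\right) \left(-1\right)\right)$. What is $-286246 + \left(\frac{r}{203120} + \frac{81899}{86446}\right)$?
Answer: $- \frac{157067227365419}{548715985} \approx -2.8625 \cdot 10^{5}$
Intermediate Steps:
$r = 3192$ ($r = 399 \cdot 8 = 3192$)
$-286246 + \left(\frac{r}{203120} + \frac{81899}{86446}\right) = -286246 + \left(\frac{3192}{203120} + \frac{81899}{86446}\right) = -286246 + \left(3192 \cdot \frac{1}{203120} + 81899 \cdot \frac{1}{86446}\right) = -286246 + \left(\frac{399}{25390} + \frac{81899}{86446}\right) = -286246 + \frac{528476891}{548715985} = - \frac{157067227365419}{548715985}$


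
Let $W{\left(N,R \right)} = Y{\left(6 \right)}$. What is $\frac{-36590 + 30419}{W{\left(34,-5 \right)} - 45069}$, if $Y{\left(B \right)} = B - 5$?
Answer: $\frac{6171}{45068} \approx 0.13693$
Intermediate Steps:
$Y{\left(B \right)} = -5 + B$
$W{\left(N,R \right)} = 1$ ($W{\left(N,R \right)} = -5 + 6 = 1$)
$\frac{-36590 + 30419}{W{\left(34,-5 \right)} - 45069} = \frac{-36590 + 30419}{1 - 45069} = - \frac{6171}{-45068} = \left(-6171\right) \left(- \frac{1}{45068}\right) = \frac{6171}{45068}$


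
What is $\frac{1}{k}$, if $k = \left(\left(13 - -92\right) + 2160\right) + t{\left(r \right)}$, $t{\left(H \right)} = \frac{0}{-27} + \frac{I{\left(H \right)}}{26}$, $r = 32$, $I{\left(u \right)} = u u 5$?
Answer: $\frac{13}{32005} \approx 0.00040619$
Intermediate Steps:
$I{\left(u \right)} = 5 u^{2}$ ($I{\left(u \right)} = u^{2} \cdot 5 = 5 u^{2}$)
$t{\left(H \right)} = \frac{5 H^{2}}{26}$ ($t{\left(H \right)} = \frac{0}{-27} + \frac{5 H^{2}}{26} = 0 \left(- \frac{1}{27}\right) + 5 H^{2} \cdot \frac{1}{26} = 0 + \frac{5 H^{2}}{26} = \frac{5 H^{2}}{26}$)
$k = \frac{32005}{13}$ ($k = \left(\left(13 - -92\right) + 2160\right) + \frac{5 \cdot 32^{2}}{26} = \left(\left(13 + 92\right) + 2160\right) + \frac{5}{26} \cdot 1024 = \left(105 + 2160\right) + \frac{2560}{13} = 2265 + \frac{2560}{13} = \frac{32005}{13} \approx 2461.9$)
$\frac{1}{k} = \frac{1}{\frac{32005}{13}} = \frac{13}{32005}$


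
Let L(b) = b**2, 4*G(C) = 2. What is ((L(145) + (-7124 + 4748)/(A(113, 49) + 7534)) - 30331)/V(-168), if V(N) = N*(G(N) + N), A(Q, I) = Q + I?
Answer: -2984223/9023560 ≈ -0.33071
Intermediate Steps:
G(C) = 1/2 (G(C) = (1/4)*2 = 1/2)
A(Q, I) = I + Q
V(N) = N*(1/2 + N)
((L(145) + (-7124 + 4748)/(A(113, 49) + 7534)) - 30331)/V(-168) = ((145**2 + (-7124 + 4748)/((49 + 113) + 7534)) - 30331)/((-168*(1/2 - 168))) = ((21025 - 2376/(162 + 7534)) - 30331)/((-168*(-335/2))) = ((21025 - 2376/7696) - 30331)/28140 = ((21025 - 2376*1/7696) - 30331)*(1/28140) = ((21025 - 297/962) - 30331)*(1/28140) = (20225753/962 - 30331)*(1/28140) = -8952669/962*1/28140 = -2984223/9023560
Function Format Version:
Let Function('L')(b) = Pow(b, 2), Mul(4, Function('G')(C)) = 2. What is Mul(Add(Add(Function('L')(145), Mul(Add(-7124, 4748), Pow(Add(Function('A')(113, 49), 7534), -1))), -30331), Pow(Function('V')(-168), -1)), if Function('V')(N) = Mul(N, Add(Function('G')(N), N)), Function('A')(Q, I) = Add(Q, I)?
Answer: Rational(-2984223, 9023560) ≈ -0.33071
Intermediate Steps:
Function('G')(C) = Rational(1, 2) (Function('G')(C) = Mul(Rational(1, 4), 2) = Rational(1, 2))
Function('A')(Q, I) = Add(I, Q)
Function('V')(N) = Mul(N, Add(Rational(1, 2), N))
Mul(Add(Add(Function('L')(145), Mul(Add(-7124, 4748), Pow(Add(Function('A')(113, 49), 7534), -1))), -30331), Pow(Function('V')(-168), -1)) = Mul(Add(Add(Pow(145, 2), Mul(Add(-7124, 4748), Pow(Add(Add(49, 113), 7534), -1))), -30331), Pow(Mul(-168, Add(Rational(1, 2), -168)), -1)) = Mul(Add(Add(21025, Mul(-2376, Pow(Add(162, 7534), -1))), -30331), Pow(Mul(-168, Rational(-335, 2)), -1)) = Mul(Add(Add(21025, Mul(-2376, Pow(7696, -1))), -30331), Pow(28140, -1)) = Mul(Add(Add(21025, Mul(-2376, Rational(1, 7696))), -30331), Rational(1, 28140)) = Mul(Add(Add(21025, Rational(-297, 962)), -30331), Rational(1, 28140)) = Mul(Add(Rational(20225753, 962), -30331), Rational(1, 28140)) = Mul(Rational(-8952669, 962), Rational(1, 28140)) = Rational(-2984223, 9023560)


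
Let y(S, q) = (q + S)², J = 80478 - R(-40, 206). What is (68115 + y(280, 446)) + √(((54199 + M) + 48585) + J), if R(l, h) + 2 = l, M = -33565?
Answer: 595191 + √149739 ≈ 5.9558e+5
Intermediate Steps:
R(l, h) = -2 + l
J = 80520 (J = 80478 - (-2 - 40) = 80478 - 1*(-42) = 80478 + 42 = 80520)
y(S, q) = (S + q)²
(68115 + y(280, 446)) + √(((54199 + M) + 48585) + J) = (68115 + (280 + 446)²) + √(((54199 - 33565) + 48585) + 80520) = (68115 + 726²) + √((20634 + 48585) + 80520) = (68115 + 527076) + √(69219 + 80520) = 595191 + √149739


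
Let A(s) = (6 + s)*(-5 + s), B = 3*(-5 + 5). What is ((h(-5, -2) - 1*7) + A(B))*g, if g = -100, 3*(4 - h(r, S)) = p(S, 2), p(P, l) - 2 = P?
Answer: 3300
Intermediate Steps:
p(P, l) = 2 + P
h(r, S) = 10/3 - S/3 (h(r, S) = 4 - (2 + S)/3 = 4 + (-⅔ - S/3) = 10/3 - S/3)
B = 0 (B = 3*0 = 0)
A(s) = (-5 + s)*(6 + s)
((h(-5, -2) - 1*7) + A(B))*g = (((10/3 - ⅓*(-2)) - 1*7) + (-30 + 0 + 0²))*(-100) = (((10/3 + ⅔) - 7) + (-30 + 0 + 0))*(-100) = ((4 - 7) - 30)*(-100) = (-3 - 30)*(-100) = -33*(-100) = 3300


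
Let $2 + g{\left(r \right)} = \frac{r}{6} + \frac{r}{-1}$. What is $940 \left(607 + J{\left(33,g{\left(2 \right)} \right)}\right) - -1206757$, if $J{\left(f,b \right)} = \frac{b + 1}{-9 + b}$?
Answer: $\frac{33773163}{19} \approx 1.7775 \cdot 10^{6}$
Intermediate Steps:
$g{\left(r \right)} = -2 - \frac{5 r}{6}$ ($g{\left(r \right)} = -2 + \left(\frac{r}{6} + \frac{r}{-1}\right) = -2 + \left(r \frac{1}{6} + r \left(-1\right)\right) = -2 + \left(\frac{r}{6} - r\right) = -2 - \frac{5 r}{6}$)
$J{\left(f,b \right)} = \frac{1 + b}{-9 + b}$
$940 \left(607 + J{\left(33,g{\left(2 \right)} \right)}\right) - -1206757 = 940 \left(607 + \frac{1 - \frac{11}{3}}{-9 - \frac{11}{3}}\right) - -1206757 = 940 \left(607 + \frac{1 - \frac{11}{3}}{-9 - \frac{11}{3}}\right) + 1206757 = 940 \left(607 + \frac{1}{- \frac{38}{3}} \left(- \frac{8}{3}\right)\right) + 1206757 = 940 \left(607 - - \frac{4}{19}\right) + 1206757 = 940 \left(607 + \frac{4}{19}\right) + 1206757 = 940 \cdot \frac{11537}{19} + 1206757 = \frac{10844780}{19} + 1206757 = \frac{33773163}{19}$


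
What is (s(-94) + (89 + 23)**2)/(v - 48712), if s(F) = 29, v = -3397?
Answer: -12573/52109 ≈ -0.24128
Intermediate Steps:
(s(-94) + (89 + 23)**2)/(v - 48712) = (29 + (89 + 23)**2)/(-3397 - 48712) = (29 + 112**2)/(-52109) = (29 + 12544)*(-1/52109) = 12573*(-1/52109) = -12573/52109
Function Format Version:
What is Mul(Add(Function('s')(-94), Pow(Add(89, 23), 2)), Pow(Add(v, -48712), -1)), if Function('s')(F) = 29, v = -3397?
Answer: Rational(-12573, 52109) ≈ -0.24128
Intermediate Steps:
Mul(Add(Function('s')(-94), Pow(Add(89, 23), 2)), Pow(Add(v, -48712), -1)) = Mul(Add(29, Pow(Add(89, 23), 2)), Pow(Add(-3397, -48712), -1)) = Mul(Add(29, Pow(112, 2)), Pow(-52109, -1)) = Mul(Add(29, 12544), Rational(-1, 52109)) = Mul(12573, Rational(-1, 52109)) = Rational(-12573, 52109)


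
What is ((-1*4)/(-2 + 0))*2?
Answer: 4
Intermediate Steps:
((-1*4)/(-2 + 0))*2 = -4/(-2)*2 = -4*(-½)*2 = 2*2 = 4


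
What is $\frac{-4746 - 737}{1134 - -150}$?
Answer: $- \frac{5483}{1284} \approx -4.2702$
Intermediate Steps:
$\frac{-4746 - 737}{1134 - -150} = - \frac{5483}{1134 + 150} = - \frac{5483}{1284}$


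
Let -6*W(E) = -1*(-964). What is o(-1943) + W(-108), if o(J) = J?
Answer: -6311/3 ≈ -2103.7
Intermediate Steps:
W(E) = -482/3 (W(E) = -(-1)*(-964)/6 = -1/6*964 = -482/3)
o(-1943) + W(-108) = -1943 - 482/3 = -6311/3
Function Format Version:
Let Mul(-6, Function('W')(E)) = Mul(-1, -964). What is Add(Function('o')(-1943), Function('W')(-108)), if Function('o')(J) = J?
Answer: Rational(-6311, 3) ≈ -2103.7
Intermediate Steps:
Function('W')(E) = Rational(-482, 3) (Function('W')(E) = Mul(Rational(-1, 6), Mul(-1, -964)) = Mul(Rational(-1, 6), 964) = Rational(-482, 3))
Add(Function('o')(-1943), Function('W')(-108)) = Add(-1943, Rational(-482, 3)) = Rational(-6311, 3)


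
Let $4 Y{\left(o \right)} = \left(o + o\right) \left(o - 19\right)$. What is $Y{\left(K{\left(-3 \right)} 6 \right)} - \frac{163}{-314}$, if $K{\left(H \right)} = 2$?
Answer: $- \frac{13025}{314} \approx -41.481$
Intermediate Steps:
$Y{\left(o \right)} = \frac{o \left(-19 + o\right)}{2}$ ($Y{\left(o \right)} = \frac{\left(o + o\right) \left(o - 19\right)}{4} = \frac{2 o \left(-19 + o\right)}{4} = \frac{o \left(-19 + o\right)}{2}$)
$Y{\left(K{\left(-3 \right)} 6 \right)} - \frac{163}{-314} = \frac{2 \cdot 6 \left(-19 + 2 \cdot 6\right)}{2} - \frac{163}{-314} = \frac{1}{2} \cdot 12 \left(-19 + 12\right) - 163 \left(- \frac{1}{314}\right) = \frac{1}{2} \cdot 12 \left(-7\right) - - \frac{163}{314} = -42 + \frac{163}{314} = - \frac{13025}{314}$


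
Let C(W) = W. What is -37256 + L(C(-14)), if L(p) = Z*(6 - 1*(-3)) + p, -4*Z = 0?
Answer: -37270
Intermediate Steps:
Z = 0 (Z = -¼*0 = 0)
L(p) = p (L(p) = 0*(6 - 1*(-3)) + p = 0*(6 + 3) + p = 0*9 + p = 0 + p = p)
-37256 + L(C(-14)) = -37256 - 14 = -37270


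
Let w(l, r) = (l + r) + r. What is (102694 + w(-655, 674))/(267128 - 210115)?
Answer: 103387/57013 ≈ 1.8134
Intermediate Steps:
w(l, r) = l + 2*r
(102694 + w(-655, 674))/(267128 - 210115) = (102694 + (-655 + 2*674))/(267128 - 210115) = (102694 + (-655 + 1348))/57013 = (102694 + 693)*(1/57013) = 103387*(1/57013) = 103387/57013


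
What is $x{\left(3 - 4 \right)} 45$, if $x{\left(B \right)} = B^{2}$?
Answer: $45$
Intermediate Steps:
$x{\left(3 - 4 \right)} 45 = \left(3 - 4\right)^{2} \cdot 45 = \left(-1\right)^{2} \cdot 45 = 1 \cdot 45 = 45$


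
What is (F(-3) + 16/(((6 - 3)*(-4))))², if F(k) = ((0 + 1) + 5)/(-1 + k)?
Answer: 289/36 ≈ 8.0278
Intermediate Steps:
F(k) = 6/(-1 + k) (F(k) = (1 + 5)/(-1 + k) = 6/(-1 + k))
(F(-3) + 16/(((6 - 3)*(-4))))² = (6/(-1 - 3) + 16/(((6 - 3)*(-4))))² = (6/(-4) + 16/((3*(-4))))² = (6*(-¼) + 16/(-12))² = (-3/2 + 16*(-1/12))² = (-3/2 - 4/3)² = (-17/6)² = 289/36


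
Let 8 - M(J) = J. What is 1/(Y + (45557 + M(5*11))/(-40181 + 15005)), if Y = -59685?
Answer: -4196/250445845 ≈ -1.6754e-5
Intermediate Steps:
M(J) = 8 - J
1/(Y + (45557 + M(5*11))/(-40181 + 15005)) = 1/(-59685 + (45557 + (8 - 5*11))/(-40181 + 15005)) = 1/(-59685 + (45557 + (8 - 1*55))/(-25176)) = 1/(-59685 + (45557 + (8 - 55))*(-1/25176)) = 1/(-59685 + (45557 - 47)*(-1/25176)) = 1/(-59685 + 45510*(-1/25176)) = 1/(-59685 - 7585/4196) = 1/(-250445845/4196) = -4196/250445845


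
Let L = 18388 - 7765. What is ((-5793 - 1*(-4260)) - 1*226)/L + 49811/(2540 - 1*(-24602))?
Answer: 481399475/288329466 ≈ 1.6696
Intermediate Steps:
L = 10623
((-5793 - 1*(-4260)) - 1*226)/L + 49811/(2540 - 1*(-24602)) = ((-5793 - 1*(-4260)) - 1*226)/10623 + 49811/(2540 - 1*(-24602)) = ((-5793 + 4260) - 226)*(1/10623) + 49811/(2540 + 24602) = (-1533 - 226)*(1/10623) + 49811/27142 = -1759*1/10623 + 49811*(1/27142) = -1759/10623 + 49811/27142 = 481399475/288329466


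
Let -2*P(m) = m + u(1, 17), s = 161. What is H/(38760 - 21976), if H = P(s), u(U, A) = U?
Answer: -81/16784 ≈ -0.0048260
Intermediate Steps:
P(m) = -1/2 - m/2 (P(m) = -(m + 1)/2 = -(1 + m)/2 = -1/2 - m/2)
H = -81 (H = -1/2 - 1/2*161 = -1/2 - 161/2 = -81)
H/(38760 - 21976) = -81/(38760 - 21976) = -81/16784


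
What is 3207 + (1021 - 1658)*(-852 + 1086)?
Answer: -145851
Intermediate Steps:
3207 + (1021 - 1658)*(-852 + 1086) = 3207 - 637*234 = 3207 - 149058 = -145851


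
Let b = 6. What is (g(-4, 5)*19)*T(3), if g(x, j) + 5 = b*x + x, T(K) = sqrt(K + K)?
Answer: -627*sqrt(6) ≈ -1535.8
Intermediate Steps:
T(K) = sqrt(2)*sqrt(K) (T(K) = sqrt(2*K) = sqrt(2)*sqrt(K))
g(x, j) = -5 + 7*x (g(x, j) = -5 + (6*x + x) = -5 + 7*x)
(g(-4, 5)*19)*T(3) = ((-5 + 7*(-4))*19)*(sqrt(2)*sqrt(3)) = ((-5 - 28)*19)*sqrt(6) = (-33*19)*sqrt(6) = -627*sqrt(6)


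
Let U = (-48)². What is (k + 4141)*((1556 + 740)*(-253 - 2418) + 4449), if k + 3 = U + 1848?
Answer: -50802504430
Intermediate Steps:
U = 2304
k = 4149 (k = -3 + (2304 + 1848) = -3 + 4152 = 4149)
(k + 4141)*((1556 + 740)*(-253 - 2418) + 4449) = (4149 + 4141)*((1556 + 740)*(-253 - 2418) + 4449) = 8290*(2296*(-2671) + 4449) = 8290*(-6132616 + 4449) = 8290*(-6128167) = -50802504430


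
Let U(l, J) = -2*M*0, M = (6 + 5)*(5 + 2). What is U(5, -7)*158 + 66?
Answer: 66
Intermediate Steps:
M = 77 (M = 11*7 = 77)
U(l, J) = 0 (U(l, J) = -2*77*0 = -154*0 = 0)
U(5, -7)*158 + 66 = 0*158 + 66 = 0 + 66 = 66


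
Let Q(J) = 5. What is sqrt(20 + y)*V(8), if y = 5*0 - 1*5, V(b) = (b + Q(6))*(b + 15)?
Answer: 299*sqrt(15) ≈ 1158.0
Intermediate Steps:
V(b) = (5 + b)*(15 + b) (V(b) = (b + 5)*(b + 15) = (5 + b)*(15 + b))
y = -5 (y = 0 - 5 = -5)
sqrt(20 + y)*V(8) = sqrt(20 - 5)*(75 + 8**2 + 20*8) = sqrt(15)*(75 + 64 + 160) = sqrt(15)*299 = 299*sqrt(15)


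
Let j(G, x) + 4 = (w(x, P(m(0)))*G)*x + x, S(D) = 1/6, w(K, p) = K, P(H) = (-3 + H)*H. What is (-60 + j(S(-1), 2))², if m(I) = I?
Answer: 33856/9 ≈ 3761.8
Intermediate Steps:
P(H) = H*(-3 + H)
S(D) = ⅙
j(G, x) = -4 + x + G*x² (j(G, x) = -4 + ((x*G)*x + x) = -4 + ((G*x)*x + x) = -4 + (G*x² + x) = -4 + (x + G*x²) = -4 + x + G*x²)
(-60 + j(S(-1), 2))² = (-60 + (-4 + 2 + (⅙)*2²))² = (-60 + (-4 + 2 + (⅙)*4))² = (-60 + (-4 + 2 + ⅔))² = (-60 - 4/3)² = (-184/3)² = 33856/9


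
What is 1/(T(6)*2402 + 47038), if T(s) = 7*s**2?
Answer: 1/652342 ≈ 1.5329e-6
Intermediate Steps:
1/(T(6)*2402 + 47038) = 1/((7*6**2)*2402 + 47038) = 1/((7*36)*2402 + 47038) = 1/(252*2402 + 47038) = 1/(605304 + 47038) = 1/652342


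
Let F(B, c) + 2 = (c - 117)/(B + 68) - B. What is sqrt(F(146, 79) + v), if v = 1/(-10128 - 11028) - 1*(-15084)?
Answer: sqrt(19133914150979643)/1131846 ≈ 122.21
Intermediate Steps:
F(B, c) = -2 - B + (-117 + c)/(68 + B) (F(B, c) = -2 + ((c - 117)/(B + 68) - B) = -2 + ((-117 + c)/(68 + B) - B) = -2 + (-B + (-117 + c)/(68 + B)) = -2 - B + (-117 + c)/(68 + B))
v = 319117103/21156 (v = 1/(-21156) + 15084 = -1/21156 + 15084 = 319117103/21156 ≈ 15084.)
sqrt(F(146, 79) + v) = sqrt((-253 + 79 - 1*146**2 - 70*146)/(68 + 146) + 319117103/21156) = sqrt((-253 + 79 - 1*21316 - 10220)/214 + 319117103/21156) = sqrt((-253 + 79 - 21316 - 10220)/214 + 319117103/21156) = sqrt((1/214)*(-31710) + 319117103/21156) = sqrt(-15855/107 + 319117103/21156) = sqrt(33810101641/2263692) = sqrt(19133914150979643)/1131846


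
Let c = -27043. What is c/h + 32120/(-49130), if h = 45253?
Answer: -278214895/222327989 ≈ -1.2514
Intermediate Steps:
c/h + 32120/(-49130) = -27043/45253 + 32120/(-49130) = -27043*1/45253 + 32120*(-1/49130) = -27043/45253 - 3212/4913 = -278214895/222327989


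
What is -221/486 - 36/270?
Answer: -1429/2430 ≈ -0.58807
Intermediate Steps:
-221/486 - 36/270 = -221*1/486 - 36*1/270 = -221/486 - 2/15 = -1429/2430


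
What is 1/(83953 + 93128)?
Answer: 1/177081 ≈ 5.6471e-6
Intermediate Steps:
1/(83953 + 93128) = 1/177081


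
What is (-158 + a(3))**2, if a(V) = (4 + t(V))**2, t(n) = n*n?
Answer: 121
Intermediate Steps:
t(n) = n**2
a(V) = (4 + V**2)**2
(-158 + a(3))**2 = (-158 + (4 + 3**2)**2)**2 = (-158 + (4 + 9)**2)**2 = (-158 + 13**2)**2 = (-158 + 169)**2 = 11**2 = 121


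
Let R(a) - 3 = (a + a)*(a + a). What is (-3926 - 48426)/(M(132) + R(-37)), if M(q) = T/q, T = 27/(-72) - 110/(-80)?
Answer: -6910464/723229 ≈ -9.5550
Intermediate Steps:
R(a) = 3 + 4*a² (R(a) = 3 + (a + a)*(a + a) = 3 + (2*a)*(2*a) = 3 + 4*a²)
T = 1 (T = 27*(-1/72) - 110*(-1/80) = -3/8 + 11/8 = 1)
M(q) = 1/q
(-3926 - 48426)/(M(132) + R(-37)) = (-3926 - 48426)/(1/132 + (3 + 4*(-37)²)) = -52352/(1/132 + (3 + 4*1369)) = -52352/(1/132 + (3 + 5476)) = -52352/(1/132 + 5479) = -52352/723229/132 = -52352*132/723229 = -6910464/723229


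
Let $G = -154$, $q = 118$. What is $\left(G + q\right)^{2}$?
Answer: $1296$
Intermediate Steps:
$\left(G + q\right)^{2} = \left(-154 + 118\right)^{2} = \left(-36\right)^{2} = 1296$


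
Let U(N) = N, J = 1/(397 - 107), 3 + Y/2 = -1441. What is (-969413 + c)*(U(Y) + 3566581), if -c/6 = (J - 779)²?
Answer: -690887622124285649/42050 ≈ -1.6430e+13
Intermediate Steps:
Y = -2888 (Y = -6 + 2*(-1441) = -6 - 2882 = -2888)
J = 1/290 ≈ 0.0034483
c = -153104628843/42050 (c = -6*(1/290 - 779)² = -6*(-225909/290)² = -6*51034876281/84100 = -153104628843/42050 ≈ -3.6410e+6)
(-969413 + c)*(U(Y) + 3566581) = (-969413 - 153104628843/42050)*(-2888 + 3566581) = -193868445493/42050*3563693 = -690887622124285649/42050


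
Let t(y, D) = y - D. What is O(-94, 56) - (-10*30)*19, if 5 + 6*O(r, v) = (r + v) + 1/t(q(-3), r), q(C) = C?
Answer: 518048/91 ≈ 5692.8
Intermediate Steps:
O(r, v) = -⅚ + r/6 + v/6 + 1/(6*(-3 - r)) (O(r, v) = -⅚ + ((r + v) + 1/(-3 - r))/6 = -⅚ + (r + v + 1/(-3 - r))/6 = -⅚ + (r/6 + v/6 + 1/(6*(-3 - r))) = -⅚ + r/6 + v/6 + 1/(6*(-3 - r)))
O(-94, 56) - (-10*30)*19 = (-1 + (3 - 94)*(-5 - 94 + 56))/(6*(3 - 94)) - (-10*30)*19 = (⅙)*(-1 - 91*(-43))/(-91) - (-300)*19 = (⅙)*(-1/91)*(-1 + 3913) - 1*(-5700) = (⅙)*(-1/91)*3912 + 5700 = -652/91 + 5700 = 518048/91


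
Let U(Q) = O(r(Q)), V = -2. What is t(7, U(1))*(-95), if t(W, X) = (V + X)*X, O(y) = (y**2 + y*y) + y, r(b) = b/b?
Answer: -285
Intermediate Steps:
r(b) = 1
O(y) = y + 2*y**2 (O(y) = (y**2 + y**2) + y = 2*y**2 + y = y + 2*y**2)
U(Q) = 3 (U(Q) = 1*(1 + 2*1) = 1*(1 + 2) = 1*3 = 3)
t(W, X) = X*(-2 + X) (t(W, X) = (-2 + X)*X = X*(-2 + X))
t(7, U(1))*(-95) = (3*(-2 + 3))*(-95) = (3*1)*(-95) = 3*(-95) = -285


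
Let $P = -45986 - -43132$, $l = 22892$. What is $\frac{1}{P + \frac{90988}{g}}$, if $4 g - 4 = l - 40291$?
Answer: $- \frac{17395}{50009282} \approx -0.00034784$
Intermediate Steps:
$g = - \frac{17395}{4}$ ($g = 1 + \frac{22892 - 40291}{4} = 1 + \frac{1}{4} \left(-17399\right) = 1 - \frac{17399}{4} = - \frac{17395}{4} \approx -4348.8$)
$P = -2854$ ($P = -45986 + 43132 = -2854$)
$\frac{1}{P + \frac{90988}{g}} = \frac{1}{-2854 + \frac{90988}{- \frac{17395}{4}}} = \frac{1}{-2854 + 90988 \left(- \frac{4}{17395}\right)} = \frac{1}{-2854 - \frac{363952}{17395}} = \frac{1}{- \frac{50009282}{17395}} = - \frac{17395}{50009282}$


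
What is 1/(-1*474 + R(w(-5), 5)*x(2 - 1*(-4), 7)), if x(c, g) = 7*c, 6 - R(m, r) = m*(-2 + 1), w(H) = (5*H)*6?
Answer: -1/6522 ≈ -0.00015333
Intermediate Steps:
w(H) = 30*H
R(m, r) = 6 + m (R(m, r) = 6 - m*(-2 + 1) = 6 - m*(-1) = 6 - (-1)*m = 6 + m)
1/(-1*474 + R(w(-5), 5)*x(2 - 1*(-4), 7)) = 1/(-1*474 + (6 + 30*(-5))*(7*(2 - 1*(-4)))) = 1/(-474 + (6 - 150)*(7*(2 + 4))) = 1/(-474 - 1008*6) = 1/(-474 - 144*42) = 1/(-474 - 6048) = 1/(-6522) = -1/6522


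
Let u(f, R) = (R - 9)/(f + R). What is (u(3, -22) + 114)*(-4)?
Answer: -8788/19 ≈ -462.53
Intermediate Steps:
u(f, R) = (-9 + R)/(R + f)
(u(3, -22) + 114)*(-4) = ((-9 - 22)/(-22 + 3) + 114)*(-4) = (-31/(-19) + 114)*(-4) = (-1/19*(-31) + 114)*(-4) = (31/19 + 114)*(-4) = (2197/19)*(-4) = -8788/19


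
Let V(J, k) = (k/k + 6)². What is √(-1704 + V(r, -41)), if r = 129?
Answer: I*√1655 ≈ 40.682*I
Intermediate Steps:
V(J, k) = 49 (V(J, k) = (1 + 6)² = 7² = 49)
√(-1704 + V(r, -41)) = √(-1704 + 49) = √(-1655) = I*√1655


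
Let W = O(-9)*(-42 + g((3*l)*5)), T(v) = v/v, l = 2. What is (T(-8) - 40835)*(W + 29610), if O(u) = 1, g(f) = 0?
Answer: -1207379712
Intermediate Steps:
T(v) = 1
W = -42 (W = 1*(-42 + 0) = 1*(-42) = -42)
(T(-8) - 40835)*(W + 29610) = (1 - 40835)*(-42 + 29610) = -40834*29568 = -1207379712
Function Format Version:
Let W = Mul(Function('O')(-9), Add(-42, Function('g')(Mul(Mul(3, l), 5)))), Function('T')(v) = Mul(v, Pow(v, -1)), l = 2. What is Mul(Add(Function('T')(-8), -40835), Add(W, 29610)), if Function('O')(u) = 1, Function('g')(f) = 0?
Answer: -1207379712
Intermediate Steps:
Function('T')(v) = 1
W = -42 (W = Mul(1, Add(-42, 0)) = Mul(1, -42) = -42)
Mul(Add(Function('T')(-8), -40835), Add(W, 29610)) = Mul(Add(1, -40835), Add(-42, 29610)) = Mul(-40834, 29568) = -1207379712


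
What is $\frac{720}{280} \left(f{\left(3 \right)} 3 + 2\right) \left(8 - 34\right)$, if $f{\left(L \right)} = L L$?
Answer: $- \frac{13572}{7} \approx -1938.9$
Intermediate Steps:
$f{\left(L \right)} = L^{2}$
$\frac{720}{280} \left(f{\left(3 \right)} 3 + 2\right) \left(8 - 34\right) = \frac{720}{280} \left(3^{2} \cdot 3 + 2\right) \left(8 - 34\right) = 720 \cdot \frac{1}{280} \left(9 \cdot 3 + 2\right) \left(-26\right) = \frac{18 \left(27 + 2\right) \left(-26\right)}{7} = \frac{18 \cdot 29 \left(-26\right)}{7} = \frac{18}{7} \left(-754\right) = - \frac{13572}{7}$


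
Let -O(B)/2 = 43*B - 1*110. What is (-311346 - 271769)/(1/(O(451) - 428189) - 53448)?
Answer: 272171841825/24947121241 ≈ 10.910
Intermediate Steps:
O(B) = 220 - 86*B (O(B) = -2*(43*B - 1*110) = -2*(43*B - 110) = -2*(-110 + 43*B) = 220 - 86*B)
(-311346 - 271769)/(1/(O(451) - 428189) - 53448) = (-311346 - 271769)/(1/((220 - 86*451) - 428189) - 53448) = -583115/(1/((220 - 38786) - 428189) - 53448) = -583115/(1/(-38566 - 428189) - 53448) = -583115/(1/(-466755) - 53448) = -583115/(-1/466755 - 53448) = -583115/(-24947121241/466755) = -583115*(-466755/24947121241) = 272171841825/24947121241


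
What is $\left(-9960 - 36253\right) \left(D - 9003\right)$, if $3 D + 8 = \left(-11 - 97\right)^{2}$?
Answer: $\frac{709508189}{3} \approx 2.365 \cdot 10^{8}$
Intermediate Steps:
$D = \frac{11656}{3}$ ($D = - \frac{8}{3} + \frac{\left(-11 - 97\right)^{2}}{3} = - \frac{8}{3} + \frac{\left(-108\right)^{2}}{3} = - \frac{8}{3} + \frac{1}{3} \cdot 11664 = - \frac{8}{3} + 3888 = \frac{11656}{3} \approx 3885.3$)
$\left(-9960 - 36253\right) \left(D - 9003\right) = \left(-9960 - 36253\right) \left(\frac{11656}{3} - 9003\right) = \left(-46213\right) \left(- \frac{15353}{3}\right) = \frac{709508189}{3}$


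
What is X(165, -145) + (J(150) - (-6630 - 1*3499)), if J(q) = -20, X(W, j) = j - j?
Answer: 10109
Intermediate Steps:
X(W, j) = 0
X(165, -145) + (J(150) - (-6630 - 1*3499)) = 0 + (-20 - (-6630 - 1*3499)) = 0 + (-20 - (-6630 - 3499)) = 0 + (-20 - 1*(-10129)) = 0 + (-20 + 10129) = 0 + 10109 = 10109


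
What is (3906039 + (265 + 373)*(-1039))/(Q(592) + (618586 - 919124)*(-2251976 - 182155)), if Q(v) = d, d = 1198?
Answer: 3243157/731548863676 ≈ 4.4333e-6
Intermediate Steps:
Q(v) = 1198
(3906039 + (265 + 373)*(-1039))/(Q(592) + (618586 - 919124)*(-2251976 - 182155)) = (3906039 + (265 + 373)*(-1039))/(1198 + (618586 - 919124)*(-2251976 - 182155)) = (3906039 + 638*(-1039))/(1198 - 300538*(-2434131)) = (3906039 - 662882)/(1198 + 731548862478) = 3243157/731548863676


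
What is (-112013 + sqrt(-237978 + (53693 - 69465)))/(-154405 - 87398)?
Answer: 112013/241803 - 25*I*sqrt(406)/241803 ≈ 0.46324 - 0.0020832*I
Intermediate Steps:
(-112013 + sqrt(-237978 + (53693 - 69465)))/(-154405 - 87398) = (-112013 + sqrt(-237978 - 15772))/(-241803) = (-112013 + sqrt(-253750))*(-1/241803) = (-112013 + 25*I*sqrt(406))*(-1/241803) = 112013/241803 - 25*I*sqrt(406)/241803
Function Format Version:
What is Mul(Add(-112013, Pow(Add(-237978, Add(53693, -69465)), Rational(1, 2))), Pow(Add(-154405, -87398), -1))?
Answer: Add(Rational(112013, 241803), Mul(Rational(-25, 241803), I, Pow(406, Rational(1, 2)))) ≈ Add(0.46324, Mul(-0.0020832, I))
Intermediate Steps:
Mul(Add(-112013, Pow(Add(-237978, Add(53693, -69465)), Rational(1, 2))), Pow(Add(-154405, -87398), -1)) = Mul(Add(-112013, Pow(Add(-237978, -15772), Rational(1, 2))), Pow(-241803, -1)) = Mul(Add(-112013, Pow(-253750, Rational(1, 2))), Rational(-1, 241803)) = Mul(Add(-112013, Mul(25, I, Pow(406, Rational(1, 2)))), Rational(-1, 241803)) = Add(Rational(112013, 241803), Mul(Rational(-25, 241803), I, Pow(406, Rational(1, 2))))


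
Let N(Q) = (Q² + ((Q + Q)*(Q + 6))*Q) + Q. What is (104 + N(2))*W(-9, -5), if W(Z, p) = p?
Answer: -870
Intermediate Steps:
N(Q) = Q + Q² + 2*Q²*(6 + Q) (N(Q) = (Q² + ((2*Q)*(6 + Q))*Q) + Q = (Q² + (2*Q*(6 + Q))*Q) + Q = (Q² + 2*Q²*(6 + Q)) + Q = Q + Q² + 2*Q²*(6 + Q))
(104 + N(2))*W(-9, -5) = (104 + 2*(1 + 2*2² + 13*2))*(-5) = (104 + 2*(1 + 2*4 + 26))*(-5) = (104 + 2*(1 + 8 + 26))*(-5) = (104 + 2*35)*(-5) = (104 + 70)*(-5) = 174*(-5) = -870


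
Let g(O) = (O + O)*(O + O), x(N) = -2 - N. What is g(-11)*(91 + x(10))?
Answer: 38236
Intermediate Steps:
g(O) = 4*O² (g(O) = (2*O)*(2*O) = 4*O²)
g(-11)*(91 + x(10)) = (4*(-11)²)*(91 + (-2 - 1*10)) = (4*121)*(91 + (-2 - 10)) = 484*(91 - 12) = 484*79 = 38236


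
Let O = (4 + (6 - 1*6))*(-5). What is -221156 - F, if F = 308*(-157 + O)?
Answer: -166640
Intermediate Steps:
O = -20 (O = (4 + (6 - 6))*(-5) = (4 + 0)*(-5) = 4*(-5) = -20)
F = -54516 (F = 308*(-157 - 20) = 308*(-177) = -54516)
-221156 - F = -221156 - 1*(-54516) = -221156 + 54516 = -166640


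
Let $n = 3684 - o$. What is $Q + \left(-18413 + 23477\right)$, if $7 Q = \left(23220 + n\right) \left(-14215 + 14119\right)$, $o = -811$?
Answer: $- \frac{2625192}{7} \approx -3.7503 \cdot 10^{5}$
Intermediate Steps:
$n = 4495$ ($n = 3684 - -811 = 3684 + 811 = 4495$)
$Q = - \frac{2660640}{7}$ ($Q = \frac{\left(23220 + 4495\right) \left(-14215 + 14119\right)}{7} = \frac{27715 \left(-96\right)}{7} = \frac{1}{7} \left(-2660640\right) = - \frac{2660640}{7} \approx -3.8009 \cdot 10^{5}$)
$Q + \left(-18413 + 23477\right) = - \frac{2660640}{7} + \left(-18413 + 23477\right) = - \frac{2660640}{7} + 5064 = - \frac{2625192}{7}$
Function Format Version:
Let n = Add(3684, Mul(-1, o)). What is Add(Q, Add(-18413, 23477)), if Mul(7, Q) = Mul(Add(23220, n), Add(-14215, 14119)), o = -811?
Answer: Rational(-2625192, 7) ≈ -3.7503e+5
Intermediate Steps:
n = 4495 (n = Add(3684, Mul(-1, -811)) = Add(3684, 811) = 4495)
Q = Rational(-2660640, 7) (Q = Mul(Rational(1, 7), Mul(Add(23220, 4495), Add(-14215, 14119))) = Mul(Rational(1, 7), Mul(27715, -96)) = Mul(Rational(1, 7), -2660640) = Rational(-2660640, 7) ≈ -3.8009e+5)
Add(Q, Add(-18413, 23477)) = Add(Rational(-2660640, 7), Add(-18413, 23477)) = Add(Rational(-2660640, 7), 5064) = Rational(-2625192, 7)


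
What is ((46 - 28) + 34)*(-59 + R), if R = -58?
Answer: -6084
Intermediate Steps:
((46 - 28) + 34)*(-59 + R) = ((46 - 28) + 34)*(-59 - 58) = (18 + 34)*(-117) = 52*(-117) = -6084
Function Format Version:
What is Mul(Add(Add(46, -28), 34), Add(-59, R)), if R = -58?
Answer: -6084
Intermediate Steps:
Mul(Add(Add(46, -28), 34), Add(-59, R)) = Mul(Add(Add(46, -28), 34), Add(-59, -58)) = Mul(Add(18, 34), -117) = Mul(52, -117) = -6084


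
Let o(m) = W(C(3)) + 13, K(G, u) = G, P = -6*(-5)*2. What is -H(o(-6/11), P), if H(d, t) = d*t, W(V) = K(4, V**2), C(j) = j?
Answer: -1020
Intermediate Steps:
P = 60 (P = 30*2 = 60)
W(V) = 4
o(m) = 17 (o(m) = 4 + 13 = 17)
-H(o(-6/11), P) = -17*60 = -1*1020 = -1020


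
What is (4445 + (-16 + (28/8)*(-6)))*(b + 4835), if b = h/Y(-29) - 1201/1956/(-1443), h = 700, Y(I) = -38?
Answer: 14981506861462/705627 ≈ 2.1231e+7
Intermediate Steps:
b = -987854981/53627652 (b = 700/(-38) - 1201/1956/(-1443) = 700*(-1/38) - 1201*1/1956*(-1/1443) = -350/19 - 1201/1956*(-1/1443) = -350/19 + 1201/2822508 = -987854981/53627652 ≈ -18.421)
(4445 + (-16 + (28/8)*(-6)))*(b + 4835) = (4445 + (-16 + (28/8)*(-6)))*(-987854981/53627652 + 4835) = (4445 + (-16 + (28*(1/8))*(-6)))*(258301842439/53627652) = (4445 + (-16 + (7/2)*(-6)))*(258301842439/53627652) = (4445 + (-16 - 21))*(258301842439/53627652) = (4445 - 37)*(258301842439/53627652) = 4408*(258301842439/53627652) = 14981506861462/705627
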